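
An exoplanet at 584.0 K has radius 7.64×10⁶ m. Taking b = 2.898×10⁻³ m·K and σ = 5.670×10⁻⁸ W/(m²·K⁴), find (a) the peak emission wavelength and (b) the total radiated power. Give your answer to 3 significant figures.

λ_max ≈ 4.96 μm; P ≈ 4.84×10¹⁸ W

(a) λ_max = b/T = 2.898×10⁻³/584.0 = 4.962×10⁻⁶ m = 4.96 μm.
Surface area A = 4πR² = 4π(7.64×10⁶ m)² = 7.33494×10¹⁴ m².
(b) P = σAT⁴ = 5.670×10⁻⁸×7.33494×10¹⁴×(584.0)⁴ = 4.84×10¹⁸ W.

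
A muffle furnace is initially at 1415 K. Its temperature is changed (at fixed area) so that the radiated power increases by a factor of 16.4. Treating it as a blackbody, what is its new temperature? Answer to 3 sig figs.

T₂ ≈ 2.85×10³ K

P ∝ T⁴, so T₂/T₁ = (P₂/P₁)^(1/4) = (16.4)^(1/4) = 2.01238.
T₂ = 1415 × 2.01238 = 2.85×10³ K.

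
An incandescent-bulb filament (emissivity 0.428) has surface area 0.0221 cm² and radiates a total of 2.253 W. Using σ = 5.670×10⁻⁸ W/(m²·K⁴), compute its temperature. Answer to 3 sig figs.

Area A = 0.0221 cm² = 2.21×10⁻⁶ m².
P = εσAT⁴ ⇒ T = (P/(εσA))^(1/4) = (2.253/(0.428×5.670×10⁻⁸×2.21×10⁻⁶))^(1/4) = 2.55×10³ K.

T ≈ 2.55×10³ K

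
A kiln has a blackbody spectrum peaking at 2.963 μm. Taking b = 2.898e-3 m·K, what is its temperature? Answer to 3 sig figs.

T ≈ 978 K

Wien's law gives T = b/λ_max = (2.898×10⁻³ m·K)/(2.963×10⁻⁶ m) = 978 K.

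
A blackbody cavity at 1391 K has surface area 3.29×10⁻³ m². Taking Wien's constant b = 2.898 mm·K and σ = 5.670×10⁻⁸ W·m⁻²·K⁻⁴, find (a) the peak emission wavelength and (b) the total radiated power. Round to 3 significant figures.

(a) λ_max = b/T = 2.898×10⁻³/1391 = 2.083×10⁻⁶ m = 2.08×10³ nm.
Area A = 3.29×10⁻³ m².
(b) P = σAT⁴ = 5.670×10⁻⁸×3.29×10⁻³×(1391)⁴ = 698 W.

λ_max ≈ 2.08×10³ nm; P ≈ 698 W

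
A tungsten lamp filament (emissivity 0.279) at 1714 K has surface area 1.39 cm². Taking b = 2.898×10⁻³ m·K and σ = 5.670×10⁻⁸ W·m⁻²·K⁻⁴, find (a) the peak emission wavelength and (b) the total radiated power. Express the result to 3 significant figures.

λ_max ≈ 1.69×10³ nm; P ≈ 19.0 W

(a) λ_max = b/T = 2.898×10⁻³/1714 = 1.691×10⁻⁶ m = 1.69×10³ nm.
Area A = 1.39 cm² = 1.39×10⁻⁴ m².
(b) P = εσAT⁴ = 0.279×5.670×10⁻⁸×1.39×10⁻⁴×(1714)⁴ = 19.0 W.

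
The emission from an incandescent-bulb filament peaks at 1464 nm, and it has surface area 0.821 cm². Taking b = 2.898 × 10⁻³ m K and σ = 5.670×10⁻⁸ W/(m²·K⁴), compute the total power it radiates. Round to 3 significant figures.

Wien's law: T = b/λ_max = 2.898×10⁻³/1.464×10⁻⁶ = 1979.51 K.
Area A = 0.821 cm² = 8.21×10⁻⁵ m².
Then P = σAT⁴ = 5.670×10⁻⁸×8.21×10⁻⁵×(1979.51)⁴ = 71.5 W.

P ≈ 71.5 W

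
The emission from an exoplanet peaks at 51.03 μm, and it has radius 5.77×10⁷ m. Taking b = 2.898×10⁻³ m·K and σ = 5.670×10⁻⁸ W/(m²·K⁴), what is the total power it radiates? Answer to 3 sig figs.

Wien's law: T = b/λ_max = 2.898×10⁻³/5.103×10⁻⁵ = 56.7901 K.
Surface area A = 4πR² = 4π(5.77×10⁷ m)² = 4.18371×10¹⁶ m².
Then P = σAT⁴ = 5.670×10⁻⁸×4.18371×10¹⁶×(56.7901)⁴ = 2.47×10¹⁶ W.

P ≈ 2.47×10¹⁶ W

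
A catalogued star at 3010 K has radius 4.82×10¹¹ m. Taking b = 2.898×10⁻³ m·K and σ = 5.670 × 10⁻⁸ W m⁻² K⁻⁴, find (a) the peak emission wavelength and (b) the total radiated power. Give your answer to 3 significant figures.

λ_max ≈ 963 nm; P ≈ 1.36×10³¹ W

(a) λ_max = b/T = 2.898×10⁻³/3010 = 9.628×10⁻⁷ m = 963 nm.
Surface area A = 4πR² = 4π(4.82×10¹¹ m)² = 2.91947×10²⁴ m².
(b) P = σAT⁴ = 5.670×10⁻⁸×2.91947×10²⁴×(3010)⁴ = 1.36×10³¹ W.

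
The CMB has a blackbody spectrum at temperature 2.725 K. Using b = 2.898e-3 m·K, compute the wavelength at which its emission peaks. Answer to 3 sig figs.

Wien's displacement law: λ_max = b/T = (2.898×10⁻³ m·K)/(2.725 K) = 1.063×10⁻³ m.
That is 1.06 mm, in the microwave range.

λ_max ≈ 1.06 mm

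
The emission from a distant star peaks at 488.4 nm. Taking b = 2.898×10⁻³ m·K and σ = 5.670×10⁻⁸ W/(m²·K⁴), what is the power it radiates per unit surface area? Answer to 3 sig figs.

I ≈ 7.03×10⁷ W/m²

Wien's law: T = b/λ_max = 2.898×10⁻³/4.884×10⁻⁷ = 5933.66 K.
Then I = σT⁴ = 5.670×10⁻⁸×(5933.66)⁴ = 7.03×10⁷ W/m².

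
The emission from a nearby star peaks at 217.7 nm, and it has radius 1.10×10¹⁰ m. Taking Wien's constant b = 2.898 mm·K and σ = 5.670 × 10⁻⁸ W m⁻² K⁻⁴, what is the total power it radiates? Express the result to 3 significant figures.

P ≈ 2.71×10³⁰ W

Wien's law: T = b/λ_max = 2.898×10⁻³/2.177×10⁻⁷ = 13311.9 K.
Surface area A = 4πR² = 4π(1.10×10¹⁰ m)² = 1.52053×10²¹ m².
Then P = σAT⁴ = 5.670×10⁻⁸×1.52053×10²¹×(13311.9)⁴ = 2.71×10³⁰ W.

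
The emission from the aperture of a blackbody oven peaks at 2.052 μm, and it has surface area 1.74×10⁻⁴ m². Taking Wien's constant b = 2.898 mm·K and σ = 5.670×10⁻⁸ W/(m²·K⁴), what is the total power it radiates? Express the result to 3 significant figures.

P ≈ 39.2 W

Wien's law: T = b/λ_max = 2.898×10⁻³/2.052×10⁻⁶ = 1412.28 K.
Area A = 1.74×10⁻⁴ m².
Then P = σAT⁴ = 5.670×10⁻⁸×1.74×10⁻⁴×(1412.28)⁴ = 39.2 W.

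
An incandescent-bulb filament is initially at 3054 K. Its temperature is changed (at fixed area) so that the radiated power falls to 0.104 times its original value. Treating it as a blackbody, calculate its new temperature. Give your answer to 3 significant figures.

T₂ ≈ 1.73×10³ K

P ∝ T⁴, so T₂/T₁ = (P₂/P₁)^(1/4) = (0.104)^(1/4) = 0.567882.
T₂ = 3054 × 0.567882 = 1.73×10³ K.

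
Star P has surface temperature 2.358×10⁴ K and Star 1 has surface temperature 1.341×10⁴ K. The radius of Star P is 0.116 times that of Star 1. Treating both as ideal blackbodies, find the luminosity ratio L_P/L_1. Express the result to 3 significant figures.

L ∝ R²T⁴, so L_P/L_1 = (R_P/R_1)²(T_P/T_1)⁴ = (0.116)² × (2.358×10⁴/1.341×10⁴)⁴ = 0.013456 × 9.56005 = 0.129.

L_P/L_1 ≈ 0.129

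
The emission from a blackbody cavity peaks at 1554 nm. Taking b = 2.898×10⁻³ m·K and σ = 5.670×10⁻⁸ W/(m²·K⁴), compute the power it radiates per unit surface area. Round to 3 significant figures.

I ≈ 6.86×10⁵ W/m²

Wien's law: T = b/λ_max = 2.898×10⁻³/1.554×10⁻⁶ = 1864.86 K.
Then I = σT⁴ = 5.670×10⁻⁸×(1864.86)⁴ = 6.86×10⁵ W/m².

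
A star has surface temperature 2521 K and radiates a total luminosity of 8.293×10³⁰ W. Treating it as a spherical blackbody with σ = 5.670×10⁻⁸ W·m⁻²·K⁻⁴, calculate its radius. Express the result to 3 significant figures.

R ≈ 5.37×10¹¹ m

L = 4πR²σT⁴ ⇒ R = √(L/(4πσT⁴)).
σT⁴ = 2.29021×10⁶ W/m², so R = √(8.293×10³⁰/(4π×2.29021×10⁶)) = 5.37×10¹¹ m.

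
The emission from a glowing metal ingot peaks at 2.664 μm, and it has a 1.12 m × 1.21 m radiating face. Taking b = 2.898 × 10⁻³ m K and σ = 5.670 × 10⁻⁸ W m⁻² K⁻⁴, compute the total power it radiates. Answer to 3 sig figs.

P ≈ 1.08×10⁵ W

Wien's law: T = b/λ_max = 2.898×10⁻³/2.664×10⁻⁶ = 1087.84 K.
Area A = 1.12 × 1.21 = 1.3552 m².
Then P = σAT⁴ = 5.670×10⁻⁸×1.3552×(1087.84)⁴ = 1.08×10⁵ W.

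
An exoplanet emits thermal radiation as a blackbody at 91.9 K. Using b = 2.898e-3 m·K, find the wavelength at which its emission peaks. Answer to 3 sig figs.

λ_max ≈ 31.5 μm

Wien's displacement law: λ_max = b/T = (2.898×10⁻³ m·K)/(91.9 K) = 3.153×10⁻⁵ m.
That is 31.5 μm, in the infrared range.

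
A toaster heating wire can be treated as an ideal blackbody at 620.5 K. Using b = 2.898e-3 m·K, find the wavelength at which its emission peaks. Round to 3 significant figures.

λ_max ≈ 4.67 μm

Wien's displacement law: λ_max = b/T = (2.898×10⁻³ m·K)/(620.5 K) = 4.670×10⁻⁶ m.
That is 4.67 μm, in the infrared range.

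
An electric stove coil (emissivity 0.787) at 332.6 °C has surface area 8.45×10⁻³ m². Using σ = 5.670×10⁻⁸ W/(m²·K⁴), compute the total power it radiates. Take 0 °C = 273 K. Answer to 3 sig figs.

T = 332.6 °C + 273 = 605.6 K.
Area A = 8.45×10⁻³ m².
P = εσAT⁴ = 0.787 × 5.670×10⁻⁸ × 8.45×10⁻³ × (605.6)⁴ = 50.7 W.

P ≈ 50.7 W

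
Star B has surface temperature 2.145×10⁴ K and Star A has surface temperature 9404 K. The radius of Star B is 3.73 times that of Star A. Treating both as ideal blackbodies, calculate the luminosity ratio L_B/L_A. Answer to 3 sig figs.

L ∝ R²T⁴, so L_B/L_A = (R_B/R_A)²(T_B/T_A)⁴ = (3.73)² × (2.145×10⁴/9404)⁴ = 13.9129 × 27.0682 = 377.

L_B/L_A ≈ 377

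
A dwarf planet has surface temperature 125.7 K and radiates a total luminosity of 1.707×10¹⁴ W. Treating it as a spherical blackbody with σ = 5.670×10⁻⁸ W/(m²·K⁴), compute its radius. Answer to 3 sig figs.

L = 4πR²σT⁴ ⇒ R = √(L/(4πσT⁴)).
σT⁴ = 14.1555 W/m², so R = √(1.707×10¹⁴/(4π×14.1555)) = 9.80×10⁵ m.

R ≈ 9.80×10⁵ m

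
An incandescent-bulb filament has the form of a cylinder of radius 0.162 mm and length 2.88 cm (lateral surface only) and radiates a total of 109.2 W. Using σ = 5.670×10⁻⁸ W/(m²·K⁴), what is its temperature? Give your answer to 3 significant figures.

T ≈ 2.85×10³ K

Lateral area A = 2πrL = 2π×1.62×10⁻⁴×0.0288 = 2.93148×10⁻⁵ m².
P = σAT⁴ ⇒ T = (P/(σA))^(1/4) = (109.2/(5.670×10⁻⁸×2.93148×10⁻⁵))^(1/4) = 2.85×10³ K.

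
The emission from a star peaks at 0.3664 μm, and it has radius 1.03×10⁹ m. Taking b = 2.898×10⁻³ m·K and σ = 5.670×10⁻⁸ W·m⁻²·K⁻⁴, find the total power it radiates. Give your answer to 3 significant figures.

P ≈ 2.96×10²⁷ W

Wien's law: T = b/λ_max = 2.898×10⁻³/3.664×10⁻⁷ = 7909.39 K.
Surface area A = 4πR² = 4π(1.03×10⁹ m)² = 1.33317×10¹⁹ m².
Then P = σAT⁴ = 5.670×10⁻⁸×1.33317×10¹⁹×(7909.39)⁴ = 2.96×10²⁷ W.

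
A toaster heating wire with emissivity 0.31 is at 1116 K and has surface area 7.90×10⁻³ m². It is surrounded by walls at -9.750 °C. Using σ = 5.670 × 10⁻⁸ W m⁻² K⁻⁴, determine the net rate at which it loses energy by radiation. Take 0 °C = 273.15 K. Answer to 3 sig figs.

Surroundings: T = -9.750 °C + 273.15 = 263.400 K.
Area A = 7.90×10⁻³ m².
Net radiated power P_net = εσA(T⁴ − T₀⁴) = 0.31×5.670×10⁻⁸×7.90×10⁻³×(1116⁴ − 263.400⁴).
T⁴ − T₀⁴ = 1.55116×10¹² − 4.81352×10⁹ = 1.54635×10¹² K⁴, so P_net = 215 W.

Net loss ≈ 215 W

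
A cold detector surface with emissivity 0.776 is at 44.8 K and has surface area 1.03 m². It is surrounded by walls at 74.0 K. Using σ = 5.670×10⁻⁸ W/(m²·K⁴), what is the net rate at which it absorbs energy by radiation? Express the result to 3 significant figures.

Area A = 1.03 m².
Net radiated power P_net = εσA(T⁴ − T₀⁴) = 0.776×5.670×10⁻⁸×1.03×(44.8⁴ − 74.0⁴).
T⁴ − T₀⁴ = 4.02821×10⁶ − 2.99866×10⁷ = -2.59584×10⁷ K⁴, so P_net = -1.18 W — negative, meaning a net gain of 1.18 W.

Net gain ≈ 1.18 W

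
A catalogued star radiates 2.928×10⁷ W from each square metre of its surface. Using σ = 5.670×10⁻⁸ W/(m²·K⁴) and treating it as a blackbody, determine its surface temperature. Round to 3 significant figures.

I = σT⁴, so T = (I/σ)^(1/4) = (2.928×10⁷/(5.670×10⁻⁸))^(1/4) = 4.77×10³ K.

T ≈ 4.77×10³ K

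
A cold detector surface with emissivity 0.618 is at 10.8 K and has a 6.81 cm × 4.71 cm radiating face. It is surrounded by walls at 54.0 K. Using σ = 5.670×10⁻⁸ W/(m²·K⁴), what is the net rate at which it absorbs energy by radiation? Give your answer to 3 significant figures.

Area A = 0.0681 × 0.0471 = 3.20751×10⁻³ m².
Net radiated power P_net = εσA(T⁴ − T₀⁴) = 0.618×5.670×10⁻⁸×3.20751×10⁻³×(10.8⁴ − 54.0⁴).
T⁴ − T₀⁴ = 13604.9 − 8.50306×10⁶ = -8.48946×10⁶ K⁴, so P_net = -9.54×10⁻⁴ W — negative, meaning a net gain of 9.54×10⁻⁴ W.

Net gain ≈ 9.54×10⁻⁴ W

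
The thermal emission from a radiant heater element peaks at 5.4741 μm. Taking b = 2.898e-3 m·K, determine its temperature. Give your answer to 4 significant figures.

Wien's law gives T = b/λ_max = (2.898×10⁻³ m·K)/(5.4741×10⁻⁶ m) = 529.4 K.

T ≈ 529.4 K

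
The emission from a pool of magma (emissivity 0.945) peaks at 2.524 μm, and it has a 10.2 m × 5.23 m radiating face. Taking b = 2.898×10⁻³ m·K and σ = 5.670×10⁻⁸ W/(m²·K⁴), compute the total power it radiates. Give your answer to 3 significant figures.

P ≈ 4.97×10⁶ W

Wien's law: T = b/λ_max = 2.898×10⁻³/2.524×10⁻⁶ = 1148.18 K.
Area A = 10.2 × 5.23 = 53.346 m².
Then P = εσAT⁴ = 0.945×5.670×10⁻⁸×53.346×(1148.18)⁴ = 4.97×10⁶ W.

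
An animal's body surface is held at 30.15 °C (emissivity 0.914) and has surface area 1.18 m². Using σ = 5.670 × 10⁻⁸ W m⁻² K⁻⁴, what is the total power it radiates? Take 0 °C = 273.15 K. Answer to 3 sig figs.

T = 30.15 °C + 273.15 = 303.30 K.
Area A = 1.18 m².
P = εσAT⁴ = 0.914 × 5.670×10⁻⁸ × 1.18 × (303.30)⁴ = 517 W.

P ≈ 517 W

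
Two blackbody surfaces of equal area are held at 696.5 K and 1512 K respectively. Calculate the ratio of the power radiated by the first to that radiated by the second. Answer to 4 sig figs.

P₁/P₂ ≈ 0.04503

With equal areas, P₁/P₂ = (T₁/T₂)⁴ = (696.5/1512)⁴ = 0.04503.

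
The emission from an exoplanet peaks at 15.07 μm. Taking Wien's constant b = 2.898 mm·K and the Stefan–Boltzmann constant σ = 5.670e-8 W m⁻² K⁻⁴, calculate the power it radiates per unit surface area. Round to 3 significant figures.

Wien's law: T = b/λ_max = 2.898×10⁻³/1.507×10⁻⁵ = 192.303 K.
Then I = σT⁴ = 5.670×10⁻⁸×(192.303)⁴ = 77.5 W/m².

I ≈ 77.5 W/m²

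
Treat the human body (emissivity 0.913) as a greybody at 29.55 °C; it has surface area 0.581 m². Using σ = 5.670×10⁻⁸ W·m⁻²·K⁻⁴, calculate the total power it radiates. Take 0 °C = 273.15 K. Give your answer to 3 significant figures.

T = 29.55 °C + 273.15 = 302.70 K.
Area A = 0.581 m².
P = εσAT⁴ = 0.913 × 5.670×10⁻⁸ × 0.581 × (302.70)⁴ = 253 W.

P ≈ 253 W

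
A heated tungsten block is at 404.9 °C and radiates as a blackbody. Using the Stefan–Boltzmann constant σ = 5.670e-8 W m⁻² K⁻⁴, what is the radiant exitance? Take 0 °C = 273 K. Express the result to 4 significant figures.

T = 404.9 °C + 273 = 677.9 K.
Stefan–Boltzmann: I = σT⁴ = 5.670×10⁻⁸ × (677.9)⁴ = 1.197×10⁴ W/m².

I ≈ 1.197×10⁴ W/m²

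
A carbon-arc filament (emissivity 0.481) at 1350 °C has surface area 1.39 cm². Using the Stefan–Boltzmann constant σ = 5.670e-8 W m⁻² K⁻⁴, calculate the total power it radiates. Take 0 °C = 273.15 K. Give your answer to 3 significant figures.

T = 1350 °C + 273.15 = 1623.15 K.
Area A = 1.39 cm² = 1.39×10⁻⁴ m².
P = εσAT⁴ = 0.481 × 5.670×10⁻⁸ × 1.39×10⁻⁴ × (1623.15)⁴ = 26.3 W.

P ≈ 26.3 W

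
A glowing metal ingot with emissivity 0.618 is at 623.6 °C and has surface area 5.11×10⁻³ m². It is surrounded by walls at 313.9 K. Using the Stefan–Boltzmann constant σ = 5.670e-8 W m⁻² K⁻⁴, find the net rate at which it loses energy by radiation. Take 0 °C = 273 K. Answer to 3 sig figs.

T = 623.6 °C + 273 = 896.6 K.
Area A = 5.11×10⁻³ m².
Net radiated power P_net = εσA(T⁴ − T₀⁴) = 0.618×5.670×10⁻⁸×5.11×10⁻³×(896.6⁴ − 313.9⁴).
T⁴ − T₀⁴ = 6.46242×10¹¹ − 9.70879×10⁹ = 6.36533×10¹¹ K⁴, so P_net = 114 W.

Net loss ≈ 114 W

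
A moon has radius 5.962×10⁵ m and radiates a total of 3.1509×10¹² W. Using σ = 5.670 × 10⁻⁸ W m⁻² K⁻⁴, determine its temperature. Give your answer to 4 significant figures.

T ≈ 59.39 K

Surface area A = 4πR² = 4π(5.962×10⁵ m)² = 4.46677×10¹² m².
P = σAT⁴ ⇒ T = (P/(σA))^(1/4) = (3.1509×10¹²/(5.670×10⁻⁸×4.46677×10¹²))^(1/4) = 59.39 K.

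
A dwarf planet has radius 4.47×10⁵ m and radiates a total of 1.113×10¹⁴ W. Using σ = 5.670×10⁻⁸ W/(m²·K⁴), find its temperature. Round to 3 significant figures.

Surface area A = 4πR² = 4π(4.47×10⁵ m)² = 2.51087×10¹² m².
P = σAT⁴ ⇒ T = (P/(σA))^(1/4) = (1.113×10¹⁴/(5.670×10⁻⁸×2.51087×10¹²))^(1/4) = 167 K.

T ≈ 167 K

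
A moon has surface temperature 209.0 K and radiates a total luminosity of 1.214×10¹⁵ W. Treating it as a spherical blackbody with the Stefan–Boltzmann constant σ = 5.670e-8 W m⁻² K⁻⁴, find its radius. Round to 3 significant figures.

L = 4πR²σT⁴ ⇒ R = √(L/(4πσT⁴)).
σT⁴ = 108.185 W/m², so R = √(1.214×10¹⁵/(4π×108.185)) = 9.45×10⁵ m.

R ≈ 9.45×10⁵ m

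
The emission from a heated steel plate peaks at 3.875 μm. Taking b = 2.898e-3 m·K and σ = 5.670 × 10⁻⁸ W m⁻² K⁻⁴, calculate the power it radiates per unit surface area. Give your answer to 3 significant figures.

Wien's law: T = b/λ_max = 2.898×10⁻³/3.875×10⁻⁶ = 747.871 K.
Then I = σT⁴ = 5.670×10⁻⁸×(747.871)⁴ = 1.77×10⁴ W/m².

I ≈ 1.77×10⁴ W/m²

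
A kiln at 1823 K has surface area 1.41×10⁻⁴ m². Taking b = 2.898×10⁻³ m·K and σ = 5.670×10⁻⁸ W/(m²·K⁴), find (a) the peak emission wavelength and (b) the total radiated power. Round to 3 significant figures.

(a) λ_max = b/T = 2.898×10⁻³/1823 = 1.590×10⁻⁶ m = 1.59 μm.
Area A = 1.41×10⁻⁴ m².
(b) P = σAT⁴ = 5.670×10⁻⁸×1.41×10⁻⁴×(1823)⁴ = 88.3 W.

λ_max ≈ 1.59 μm; P ≈ 88.3 W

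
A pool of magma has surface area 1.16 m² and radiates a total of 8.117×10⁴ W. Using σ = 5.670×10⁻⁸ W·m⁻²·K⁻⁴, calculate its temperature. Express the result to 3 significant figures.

T ≈ 1.05×10³ K

Area A = 1.16 m².
P = σAT⁴ ⇒ T = (P/(σA))^(1/4) = (8.117×10⁴/(5.670×10⁻⁸×1.16))^(1/4) = 1.05×10³ K.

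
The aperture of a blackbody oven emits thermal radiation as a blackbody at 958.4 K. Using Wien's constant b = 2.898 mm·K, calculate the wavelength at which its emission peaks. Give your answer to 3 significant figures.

λ_max ≈ 3.02 μm

Wien's displacement law: λ_max = b/T = (2.898×10⁻³ m·K)/(958.4 K) = 3.024×10⁻⁶ m.
That is 3.02 μm, in the infrared range.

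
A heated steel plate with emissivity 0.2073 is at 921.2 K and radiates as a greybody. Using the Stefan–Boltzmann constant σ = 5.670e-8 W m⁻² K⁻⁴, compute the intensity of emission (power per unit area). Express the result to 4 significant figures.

Stefan–Boltzmann: I = εσT⁴ = 0.2073 × 5.670×10⁻⁸ × (921.2)⁴ = 8464 W/m².

I ≈ 8464 W/m²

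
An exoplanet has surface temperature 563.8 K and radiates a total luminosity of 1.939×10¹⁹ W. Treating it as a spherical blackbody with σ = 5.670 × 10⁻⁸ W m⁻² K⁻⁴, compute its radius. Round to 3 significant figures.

R ≈ 1.64×10⁷ m

L = 4πR²σT⁴ ⇒ R = √(L/(4πσT⁴)).
σT⁴ = 5729.06 W/m², so R = √(1.939×10¹⁹/(4π×5729.06)) = 1.64×10⁷ m.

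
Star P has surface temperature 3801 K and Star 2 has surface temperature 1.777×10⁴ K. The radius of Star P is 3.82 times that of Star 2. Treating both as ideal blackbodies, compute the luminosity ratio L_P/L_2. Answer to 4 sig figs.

L ∝ R²T⁴, so L_P/L_2 = (R_P/R_2)²(T_P/T_2)⁴ = (3.82)² × (3801/1.777×10⁴)⁴ = 14.5924 × 2.09335×10⁻³ = 0.03055.

L_P/L_2 ≈ 0.03055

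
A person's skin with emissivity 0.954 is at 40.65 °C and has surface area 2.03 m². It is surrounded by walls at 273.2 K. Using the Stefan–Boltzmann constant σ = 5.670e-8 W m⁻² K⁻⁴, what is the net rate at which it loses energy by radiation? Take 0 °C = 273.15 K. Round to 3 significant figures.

Net loss ≈ 453 W

T = 40.65 °C + 273.15 = 313.80 K.
Area A = 2.03 m².
Net radiated power P_net = εσA(T⁴ − T₀⁴) = 0.954×5.670×10⁻⁸×2.03×(313.80⁴ − 273.2⁴).
T⁴ − T₀⁴ = 9.69643×10⁹ − 5.57087×10⁹ = 4.12556×10⁹ K⁴, so P_net = 453 W.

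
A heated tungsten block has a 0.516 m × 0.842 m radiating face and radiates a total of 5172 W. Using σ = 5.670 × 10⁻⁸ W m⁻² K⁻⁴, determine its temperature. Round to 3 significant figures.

Area A = 0.516 × 0.842 = 0.434472 m².
P = σAT⁴ ⇒ T = (P/(σA))^(1/4) = (5172/(5.670×10⁻⁸×0.434472))^(1/4) = 677 K.

T ≈ 677 K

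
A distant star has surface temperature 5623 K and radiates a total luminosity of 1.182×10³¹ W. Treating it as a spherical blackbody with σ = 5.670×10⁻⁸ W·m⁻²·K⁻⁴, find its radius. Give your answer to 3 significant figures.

R ≈ 1.29×10¹¹ m

L = 4πR²σT⁴ ⇒ R = √(L/(4πσT⁴)).
σT⁴ = 5.66833×10⁷ W/m², so R = √(1.182×10³¹/(4π×5.66833×10⁷)) = 1.29×10¹¹ m.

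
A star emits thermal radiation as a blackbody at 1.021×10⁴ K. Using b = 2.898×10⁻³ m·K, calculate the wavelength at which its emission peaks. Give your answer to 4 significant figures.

λ_max ≈ 283.8 nm

Wien's displacement law: λ_max = b/T = (2.898×10⁻³ m·K)/(1.021×10⁴ K) = 2.8384×10⁻⁷ m.
That is 283.8 nm, in the ultraviolet range.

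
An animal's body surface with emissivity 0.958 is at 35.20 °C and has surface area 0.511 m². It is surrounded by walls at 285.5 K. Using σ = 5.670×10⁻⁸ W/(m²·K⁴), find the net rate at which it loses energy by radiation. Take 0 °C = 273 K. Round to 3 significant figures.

T = 35.20 °C + 273 = 308.20 K.
Area A = 0.511 m².
Net radiated power P_net = εσA(T⁴ − T₀⁴) = 0.958×5.670×10⁻⁸×0.511×(308.20⁴ − 285.5⁴).
T⁴ − T₀⁴ = 9.02258×10⁹ − 6.64392×10⁹ = 2.37866×10⁹ K⁴, so P_net = 66.0 W.

Net loss ≈ 66.0 W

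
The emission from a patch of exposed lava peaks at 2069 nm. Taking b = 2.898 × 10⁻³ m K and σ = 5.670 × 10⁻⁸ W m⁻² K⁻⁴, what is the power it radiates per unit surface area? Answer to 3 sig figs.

Wien's law: T = b/λ_max = 2.898×10⁻³/2.069×10⁻⁶ = 1400.68 K.
Then I = σT⁴ = 5.670×10⁻⁸×(1400.68)⁴ = 2.18×10⁵ W/m².

I ≈ 2.18×10⁵ W/m²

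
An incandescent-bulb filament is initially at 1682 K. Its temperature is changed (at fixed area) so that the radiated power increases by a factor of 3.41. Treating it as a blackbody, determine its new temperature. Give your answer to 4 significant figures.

T₂ ≈ 2286 K

P ∝ T⁴, so T₂/T₁ = (P₂/P₁)^(1/4) = (3.41)^(1/4) = 1.35890.
T₂ = 1682 × 1.35890 = 2286 K.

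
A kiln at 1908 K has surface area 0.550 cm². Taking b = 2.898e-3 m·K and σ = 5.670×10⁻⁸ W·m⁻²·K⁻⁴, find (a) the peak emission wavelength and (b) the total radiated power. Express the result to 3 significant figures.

λ_max ≈ 1.52 μm; P ≈ 41.3 W

(a) λ_max = b/T = 2.898×10⁻³/1908 = 1.519×10⁻⁶ m = 1.52 μm.
Area A = 0.550 cm² = 5.50×10⁻⁵ m².
(b) P = σAT⁴ = 5.670×10⁻⁸×5.50×10⁻⁵×(1908)⁴ = 41.3 W.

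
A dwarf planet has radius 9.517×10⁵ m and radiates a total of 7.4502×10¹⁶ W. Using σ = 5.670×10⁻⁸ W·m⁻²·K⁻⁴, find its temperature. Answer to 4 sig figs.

Surface area A = 4πR² = 4π(9.517×10⁵ m)² = 1.13818×10¹³ m².
P = σAT⁴ ⇒ T = (P/(σA))^(1/4) = (7.4502×10¹⁶/(5.670×10⁻⁸×1.13818×10¹³))^(1/4) = 582.9 K.

T ≈ 582.9 K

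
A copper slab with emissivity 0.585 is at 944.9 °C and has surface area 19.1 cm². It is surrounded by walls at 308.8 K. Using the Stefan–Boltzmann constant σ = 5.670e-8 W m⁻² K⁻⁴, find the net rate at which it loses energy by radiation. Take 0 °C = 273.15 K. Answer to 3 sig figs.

Net loss ≈ 139 W

T = 944.9 °C + 273.15 = 1218.05 K.
Area A = 19.1 cm² = 1.91×10⁻³ m².
Net radiated power P_net = εσA(T⁴ − T₀⁴) = 0.585×5.670×10⁻⁸×1.91×10⁻³×(1218.05⁴ − 308.8⁴).
T⁴ − T₀⁴ = 2.20120×10¹² − 9.09304×10⁹ = 2.19211×10¹² K⁴, so P_net = 139 W.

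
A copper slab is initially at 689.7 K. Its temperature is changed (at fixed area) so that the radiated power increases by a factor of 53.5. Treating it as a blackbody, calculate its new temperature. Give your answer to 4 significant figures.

T₂ ≈ 1865 K

P ∝ T⁴, so T₂/T₁ = (P₂/P₁)^(1/4) = (53.5)^(1/4) = 2.70451.
T₂ = 689.7 × 2.70451 = 1865 K.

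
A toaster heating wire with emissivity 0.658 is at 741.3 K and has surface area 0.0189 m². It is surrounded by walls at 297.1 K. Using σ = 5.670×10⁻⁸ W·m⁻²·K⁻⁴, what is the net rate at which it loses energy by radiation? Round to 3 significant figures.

Net loss ≈ 207 W

Area A = 0.0189 m².
Net radiated power P_net = εσA(T⁴ − T₀⁴) = 0.658×5.670×10⁻⁸×0.0189×(741.3⁴ − 297.1⁴).
T⁴ − T₀⁴ = 3.01978×10¹¹ − 7.79131×10⁹ = 2.94187×10¹¹ K⁴, so P_net = 207 W.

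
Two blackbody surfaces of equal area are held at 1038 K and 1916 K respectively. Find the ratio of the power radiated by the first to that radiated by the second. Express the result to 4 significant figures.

With equal areas, P₁/P₂ = (T₁/T₂)⁴ = (1038/1916)⁴ = 0.08614.

P₁/P₂ ≈ 0.08614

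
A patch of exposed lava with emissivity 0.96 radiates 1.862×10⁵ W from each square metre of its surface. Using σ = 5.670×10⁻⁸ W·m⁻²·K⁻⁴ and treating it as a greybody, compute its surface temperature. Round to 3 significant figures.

T ≈ 1.36×10³ K

I = εσT⁴, so T = (I/εσ)^(1/4) = (1.862×10⁵/(0.96×5.670×10⁻⁸))^(1/4) = 1.36×10³ K.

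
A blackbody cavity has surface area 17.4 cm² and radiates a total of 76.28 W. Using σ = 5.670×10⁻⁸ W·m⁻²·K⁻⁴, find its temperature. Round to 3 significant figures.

T ≈ 938 K

Area A = 17.4 cm² = 1.74×10⁻³ m².
P = σAT⁴ ⇒ T = (P/(σA))^(1/4) = (76.28/(5.670×10⁻⁸×1.74×10⁻³))^(1/4) = 938 K.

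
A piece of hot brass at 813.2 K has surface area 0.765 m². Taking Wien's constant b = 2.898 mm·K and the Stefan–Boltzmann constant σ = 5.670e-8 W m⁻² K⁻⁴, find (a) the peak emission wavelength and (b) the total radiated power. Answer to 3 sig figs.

(a) λ_max = b/T = 2.898×10⁻³/813.2 = 3.564×10⁻⁶ m = 3.56 μm.
Area A = 0.765 m².
(b) P = σAT⁴ = 5.670×10⁻⁸×0.765×(813.2)⁴ = 1.90×10⁴ W.

λ_max ≈ 3.56 μm; P ≈ 1.90×10⁴ W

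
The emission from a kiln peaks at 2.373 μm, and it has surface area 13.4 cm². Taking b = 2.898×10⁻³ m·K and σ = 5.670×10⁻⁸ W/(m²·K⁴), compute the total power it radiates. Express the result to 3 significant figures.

P ≈ 169 W

Wien's law: T = b/λ_max = 2.898×10⁻³/2.373×10⁻⁶ = 1221.24 K.
Area A = 13.4 cm² = 1.34×10⁻³ m².
Then P = σAT⁴ = 5.670×10⁻⁸×1.34×10⁻³×(1221.24)⁴ = 169 W.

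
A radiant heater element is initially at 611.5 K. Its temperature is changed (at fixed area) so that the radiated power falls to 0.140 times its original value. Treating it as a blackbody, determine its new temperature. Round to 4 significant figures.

T₂ ≈ 374.0 K

P ∝ T⁴, so T₂/T₁ = (P₂/P₁)^(1/4) = (0.140)^(1/4) = 0.611691.
T₂ = 611.5 × 0.611691 = 374.0 K.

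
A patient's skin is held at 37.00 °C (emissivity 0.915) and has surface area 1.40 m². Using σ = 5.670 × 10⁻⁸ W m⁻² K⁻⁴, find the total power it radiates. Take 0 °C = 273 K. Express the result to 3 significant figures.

T = 37.00 °C + 273 = 310.00 K.
Area A = 1.40 m².
P = εσAT⁴ = 0.915 × 5.670×10⁻⁸ × 1.40 × (310.00)⁴ = 671 W.

P ≈ 671 W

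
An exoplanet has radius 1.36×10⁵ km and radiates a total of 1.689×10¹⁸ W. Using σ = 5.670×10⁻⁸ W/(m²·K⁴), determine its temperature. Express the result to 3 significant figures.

Surface area A = 4πR² = 4π(1.36×10⁸ m)² = 2.32428×10¹⁷ m².
P = σAT⁴ ⇒ T = (P/(σA))^(1/4) = (1.689×10¹⁸/(5.670×10⁻⁸×2.32428×10¹⁷))^(1/4) = 106 K.

T ≈ 106 K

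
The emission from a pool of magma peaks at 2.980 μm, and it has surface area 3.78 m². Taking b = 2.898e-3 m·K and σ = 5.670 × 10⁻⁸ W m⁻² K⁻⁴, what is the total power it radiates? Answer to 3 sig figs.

Wien's law: T = b/λ_max = 2.898×10⁻³/2.980×10⁻⁶ = 972.483 K.
Area A = 3.78 m².
Then P = σAT⁴ = 5.670×10⁻⁸×3.78×(972.483)⁴ = 1.92×10⁵ W.

P ≈ 1.92×10⁵ W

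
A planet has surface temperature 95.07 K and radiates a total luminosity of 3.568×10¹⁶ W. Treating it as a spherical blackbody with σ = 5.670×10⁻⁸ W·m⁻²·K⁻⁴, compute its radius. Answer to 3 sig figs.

R ≈ 2.48×10⁷ m

L = 4πR²σT⁴ ⇒ R = √(L/(4πσT⁴)).
σT⁴ = 4.63188 W/m², so R = √(3.568×10¹⁶/(4π×4.63188)) = 2.48×10⁷ m.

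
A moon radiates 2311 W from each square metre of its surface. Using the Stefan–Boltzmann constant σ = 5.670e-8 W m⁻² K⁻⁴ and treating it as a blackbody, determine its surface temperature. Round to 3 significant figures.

T ≈ 449 K

I = σT⁴, so T = (I/σ)^(1/4) = (2311/(5.670×10⁻⁸))^(1/4) = 449 K.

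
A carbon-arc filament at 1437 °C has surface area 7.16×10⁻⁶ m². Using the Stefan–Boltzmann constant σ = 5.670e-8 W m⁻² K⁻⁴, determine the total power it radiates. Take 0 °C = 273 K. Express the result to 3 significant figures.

T = 1437 °C + 273 = 1710 K.
Area A = 7.16×10⁻⁶ m².
P = σAT⁴ = 5.670×10⁻⁸ × 7.16×10⁻⁶ × (1710)⁴ = 3.47 W.

P ≈ 3.47 W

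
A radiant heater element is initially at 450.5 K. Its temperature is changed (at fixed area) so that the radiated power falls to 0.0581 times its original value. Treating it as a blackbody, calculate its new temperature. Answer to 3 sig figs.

P ∝ T⁴, so T₂/T₁ = (P₂/P₁)^(1/4) = (0.0581)^(1/4) = 0.490958.
T₂ = 450.5 × 0.490958 = 221 K.

T₂ ≈ 221 K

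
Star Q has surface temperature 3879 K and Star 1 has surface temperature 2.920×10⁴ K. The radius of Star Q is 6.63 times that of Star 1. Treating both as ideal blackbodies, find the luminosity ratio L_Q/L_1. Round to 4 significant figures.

L_Q/L_1 ≈ 0.01369

L ∝ R²T⁴, so L_Q/L_1 = (R_Q/R_1)²(T_Q/T_1)⁴ = (6.63)² × (3879/2.920×10⁴)⁴ = 43.9569 × 3.11421×10⁻⁴ = 0.01369.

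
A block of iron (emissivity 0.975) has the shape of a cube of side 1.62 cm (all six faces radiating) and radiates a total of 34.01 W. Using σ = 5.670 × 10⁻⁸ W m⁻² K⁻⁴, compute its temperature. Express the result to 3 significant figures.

Area A = 6s² = 6×(0.0162 m)² = 1.57464×10⁻³ m².
P = εσAT⁴ ⇒ T = (P/(εσA))^(1/4) = (34.01/(0.975×5.670×10⁻⁸×1.57464×10⁻³))^(1/4) = 791 K.

T ≈ 791 K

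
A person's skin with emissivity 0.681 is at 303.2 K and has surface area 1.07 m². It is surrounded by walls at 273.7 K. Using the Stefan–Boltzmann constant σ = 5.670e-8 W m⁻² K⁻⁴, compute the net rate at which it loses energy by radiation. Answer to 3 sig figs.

Net loss ≈ 117 W

Area A = 1.07 m².
Net radiated power P_net = εσA(T⁴ − T₀⁴) = 0.681×5.670×10⁻⁸×1.07×(303.2⁴ − 273.7⁴).
T⁴ − T₀⁴ = 8.45117×10⁹ − 5.61176×10⁹ = 2.83941×10⁹ K⁴, so P_net = 117 W.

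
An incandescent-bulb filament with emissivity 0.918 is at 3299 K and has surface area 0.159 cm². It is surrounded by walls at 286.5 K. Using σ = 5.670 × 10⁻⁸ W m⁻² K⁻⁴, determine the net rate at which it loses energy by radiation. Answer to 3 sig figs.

Net loss ≈ 98.0 W

Area A = 0.159 cm² = 1.59×10⁻⁵ m².
Net radiated power P_net = εσA(T⁴ − T₀⁴) = 0.918×5.670×10⁻⁸×1.59×10⁻⁵×(3299⁴ − 286.5⁴).
T⁴ − T₀⁴ = 1.18448×10¹⁴ − 6.73750×10⁹ = 1.18441×10¹⁴ K⁴, so P_net = 98.0 W.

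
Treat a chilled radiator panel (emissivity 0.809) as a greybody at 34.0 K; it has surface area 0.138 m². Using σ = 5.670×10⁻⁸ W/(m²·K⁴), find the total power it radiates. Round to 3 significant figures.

P ≈ 8.46×10⁻³ W

Area A = 0.138 m².
P = εσAT⁴ = 0.809 × 5.670×10⁻⁸ × 0.138 × (34.0)⁴ = 8.46×10⁻³ W.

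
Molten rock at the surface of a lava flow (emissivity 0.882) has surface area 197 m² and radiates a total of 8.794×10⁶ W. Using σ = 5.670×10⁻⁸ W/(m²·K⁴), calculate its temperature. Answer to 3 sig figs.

Area A = 197 m².
P = εσAT⁴ ⇒ T = (P/(εσA))^(1/4) = (8.794×10⁶/(0.882×5.670×10⁻⁸×197))^(1/4) = 972 K.

T ≈ 972 K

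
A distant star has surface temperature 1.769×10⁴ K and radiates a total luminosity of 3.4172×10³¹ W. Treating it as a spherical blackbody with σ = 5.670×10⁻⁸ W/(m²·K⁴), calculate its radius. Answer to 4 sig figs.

R ≈ 2.213×10¹⁰ m

L = 4πR²σT⁴ ⇒ R = √(L/(4πσT⁴)).
σT⁴ = 5.55257×10⁹ W/m², so R = √(3.4172×10³¹/(4π×5.55257×10⁹)) = 2.213×10¹⁰ m.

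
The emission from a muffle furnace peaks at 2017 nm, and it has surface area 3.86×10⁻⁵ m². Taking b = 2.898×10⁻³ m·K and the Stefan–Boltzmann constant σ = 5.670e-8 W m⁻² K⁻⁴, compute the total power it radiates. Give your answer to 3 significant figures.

P ≈ 9.33 W

Wien's law: T = b/λ_max = 2.898×10⁻³/2.017×10⁻⁶ = 1436.79 K.
Area A = 3.86×10⁻⁵ m².
Then P = σAT⁴ = 5.670×10⁻⁸×3.86×10⁻⁵×(1436.79)⁴ = 9.33 W.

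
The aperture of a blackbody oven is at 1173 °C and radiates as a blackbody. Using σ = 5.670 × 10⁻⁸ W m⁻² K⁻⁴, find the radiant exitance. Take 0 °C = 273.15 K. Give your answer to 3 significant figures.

T = 1173 °C + 273.15 = 1446.15 K.
Stefan–Boltzmann: I = σT⁴ = 5.670×10⁻⁸ × (1446.15)⁴ = 2.48×10⁵ W/m².

I ≈ 2.48×10⁵ W/m²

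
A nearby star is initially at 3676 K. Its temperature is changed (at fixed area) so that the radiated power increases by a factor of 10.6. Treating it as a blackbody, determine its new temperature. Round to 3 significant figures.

T₂ ≈ 6.63×10³ K

P ∝ T⁴, so T₂/T₁ = (P₂/P₁)^(1/4) = (10.6)^(1/4) = 1.80437.
T₂ = 3676 × 1.80437 = 6.63×10³ K.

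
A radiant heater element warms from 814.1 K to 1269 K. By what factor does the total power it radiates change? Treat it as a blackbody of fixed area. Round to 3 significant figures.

P ∝ T⁴, so P₂/P₁ = (T₂/T₁)⁴ = (1269/814.1)⁴ = (1.55878)⁴ = 5.90.

P₂/P₁ ≈ 5.90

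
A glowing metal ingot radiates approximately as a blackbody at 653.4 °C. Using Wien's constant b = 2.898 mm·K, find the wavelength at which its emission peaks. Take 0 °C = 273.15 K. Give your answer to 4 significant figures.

λ_max ≈ 3.128 μm

T = 653.4 °C + 273.15 = 926.55 K.
Wien's displacement law: λ_max = b/T = (2.898×10⁻³ m·K)/(926.55 K) = 3.1277×10⁻⁶ m.
That is 3.128 μm, in the infrared range.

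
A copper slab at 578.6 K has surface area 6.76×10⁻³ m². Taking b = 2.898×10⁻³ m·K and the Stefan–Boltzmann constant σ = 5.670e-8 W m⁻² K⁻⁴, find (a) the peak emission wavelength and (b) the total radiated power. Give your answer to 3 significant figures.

(a) λ_max = b/T = 2.898×10⁻³/578.6 = 5.009×10⁻⁶ m = 5.01 μm.
Area A = 6.76×10⁻³ m².
(b) P = σAT⁴ = 5.670×10⁻⁸×6.76×10⁻³×(578.6)⁴ = 43.0 W.

λ_max ≈ 5.01 μm; P ≈ 43.0 W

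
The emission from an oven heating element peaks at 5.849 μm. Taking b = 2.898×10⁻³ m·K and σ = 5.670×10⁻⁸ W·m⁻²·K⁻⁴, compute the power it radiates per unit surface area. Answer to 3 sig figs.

I ≈ 3.42×10³ W/m²

Wien's law: T = b/λ_max = 2.898×10⁻³/5.849×10⁻⁶ = 495.469 K.
Then I = σT⁴ = 5.670×10⁻⁸×(495.469)⁴ = 3.42×10³ W/m².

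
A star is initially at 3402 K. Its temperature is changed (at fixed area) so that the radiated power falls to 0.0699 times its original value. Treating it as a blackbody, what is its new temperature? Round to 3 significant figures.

P ∝ T⁴, so T₂/T₁ = (P₂/P₁)^(1/4) = (0.0699)^(1/4) = 0.514185.
T₂ = 3402 × 0.514185 = 1.75×10³ K.

T₂ ≈ 1.75×10³ K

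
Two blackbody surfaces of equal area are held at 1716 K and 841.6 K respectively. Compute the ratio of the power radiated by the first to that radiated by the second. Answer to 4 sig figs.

With equal areas, P₁/P₂ = (T₁/T₂)⁴ = (1716/841.6)⁴ = 17.28.

P₁/P₂ ≈ 17.28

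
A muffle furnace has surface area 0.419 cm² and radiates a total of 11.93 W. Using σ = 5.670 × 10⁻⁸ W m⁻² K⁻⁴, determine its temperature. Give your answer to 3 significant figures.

Area A = 0.419 cm² = 4.19×10⁻⁵ m².
P = σAT⁴ ⇒ T = (P/(σA))^(1/4) = (11.93/(5.670×10⁻⁸×4.19×10⁻⁵))^(1/4) = 1.50×10³ K.

T ≈ 1.50×10³ K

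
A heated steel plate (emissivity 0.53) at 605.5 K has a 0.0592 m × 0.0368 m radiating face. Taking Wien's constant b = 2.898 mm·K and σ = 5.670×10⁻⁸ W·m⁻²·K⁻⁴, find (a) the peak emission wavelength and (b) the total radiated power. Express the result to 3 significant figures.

λ_max ≈ 4.79 μm; P ≈ 8.80 W

(a) λ_max = b/T = 2.898×10⁻³/605.5 = 4.786×10⁻⁶ m = 4.79 μm.
Area A = 0.0592 × 0.0368 = 2.17856×10⁻³ m².
(b) P = εσAT⁴ = 0.53×5.670×10⁻⁸×2.17856×10⁻³×(605.5)⁴ = 8.80 W.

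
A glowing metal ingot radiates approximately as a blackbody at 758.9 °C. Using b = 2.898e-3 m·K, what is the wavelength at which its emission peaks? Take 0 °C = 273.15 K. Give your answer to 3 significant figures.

λ_max ≈ 2.81 μm

T = 758.9 °C + 273.15 = 1032.05 K.
Wien's displacement law: λ_max = b/T = (2.898×10⁻³ m·K)/(1032.05 K) = 2.808×10⁻⁶ m.
That is 2.81 μm, in the infrared range.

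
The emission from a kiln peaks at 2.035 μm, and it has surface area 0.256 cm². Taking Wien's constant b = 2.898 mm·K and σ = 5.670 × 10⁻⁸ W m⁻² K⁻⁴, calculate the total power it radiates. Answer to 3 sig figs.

P ≈ 5.97 W

Wien's law: T = b/λ_max = 2.898×10⁻³/2.035×10⁻⁶ = 1424.08 K.
Area A = 0.256 cm² = 2.56×10⁻⁵ m².
Then P = σAT⁴ = 5.670×10⁻⁸×2.56×10⁻⁵×(1424.08)⁴ = 5.97 W.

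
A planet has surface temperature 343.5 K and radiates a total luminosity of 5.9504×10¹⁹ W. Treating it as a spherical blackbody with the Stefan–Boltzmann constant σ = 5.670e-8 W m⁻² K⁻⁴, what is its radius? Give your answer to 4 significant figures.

L = 4πR²σT⁴ ⇒ R = √(L/(4πσT⁴)).
σT⁴ = 789.387 W/m², so R = √(5.9504×10¹⁹/(4π×789.387)) = 7.745×10⁷ m.

R ≈ 7.745×10⁷ m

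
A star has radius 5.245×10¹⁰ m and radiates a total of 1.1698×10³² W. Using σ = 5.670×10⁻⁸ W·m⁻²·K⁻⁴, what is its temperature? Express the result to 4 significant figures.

Surface area A = 4πR² = 4π(5.245×10¹⁰ m)² = 3.45701×10²² m².
P = σAT⁴ ⇒ T = (P/(σA))^(1/4) = (1.1698×10³²/(5.670×10⁻⁸×3.45701×10²²))^(1/4) = 1.563×10⁴ K.

T ≈ 1.563×10⁴ K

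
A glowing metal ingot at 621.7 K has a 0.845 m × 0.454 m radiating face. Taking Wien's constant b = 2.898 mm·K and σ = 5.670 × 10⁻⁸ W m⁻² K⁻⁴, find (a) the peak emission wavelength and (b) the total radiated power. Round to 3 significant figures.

λ_max ≈ 4.66 μm; P ≈ 3.25×10³ W

(a) λ_max = b/T = 2.898×10⁻³/621.7 = 4.661×10⁻⁶ m = 4.66 μm.
Area A = 0.845 × 0.454 = 0.38363 m².
(b) P = σAT⁴ = 5.670×10⁻⁸×0.38363×(621.7)⁴ = 3.25×10³ W.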